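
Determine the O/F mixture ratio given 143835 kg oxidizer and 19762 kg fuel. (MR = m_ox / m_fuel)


MR = 143835 / 19762 = 7.28

7.28


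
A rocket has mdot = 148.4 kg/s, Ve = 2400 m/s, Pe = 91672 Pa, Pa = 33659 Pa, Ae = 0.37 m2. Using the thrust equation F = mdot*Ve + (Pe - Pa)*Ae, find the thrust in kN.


F = 148.4 * 2400 + (91672 - 33659) * 0.37 = 377625.0 N = 377.6 kN

377.6 kN


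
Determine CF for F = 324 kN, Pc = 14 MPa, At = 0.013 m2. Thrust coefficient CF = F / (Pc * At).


CF = 324000 / (14e6 * 0.013) = 1.78

1.78


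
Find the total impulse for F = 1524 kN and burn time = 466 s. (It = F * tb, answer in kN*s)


It = 1524 * 466 = 710184 kN*s

710184 kN*s


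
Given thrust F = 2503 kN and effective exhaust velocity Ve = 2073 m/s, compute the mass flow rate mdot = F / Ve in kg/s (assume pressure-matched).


mdot = F / Ve = 2503000 / 2073 = 1207.4 kg/s

1207.4 kg/s


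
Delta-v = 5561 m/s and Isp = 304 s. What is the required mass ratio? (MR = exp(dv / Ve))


Ve = 304 * 9.81 = 2982.24 m/s
MR = exp(5561 / 2982.24) = 6.454

6.454


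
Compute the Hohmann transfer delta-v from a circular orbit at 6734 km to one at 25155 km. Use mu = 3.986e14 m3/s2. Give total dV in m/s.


V1 = sqrt(mu/r1) = 7693.64 m/s
dV1 = V1*(sqrt(2*r2/(r1+r2)) - 1) = 1969.95 m/s
V2 = sqrt(mu/r2) = 3980.67 m/s
dV2 = V2*(1 - sqrt(2*r1/(r1+r2))) = 1393.73 m/s
Total dV = 3364 m/s

3364 m/s


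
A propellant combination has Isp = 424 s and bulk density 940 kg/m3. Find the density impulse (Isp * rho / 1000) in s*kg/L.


rho*Isp = 424 * 940 / 1000 = 399 s*kg/L

399 s*kg/L


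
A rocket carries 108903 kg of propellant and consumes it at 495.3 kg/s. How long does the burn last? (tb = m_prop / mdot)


tb = 108903 / 495.3 = 219.9 s

219.9 s


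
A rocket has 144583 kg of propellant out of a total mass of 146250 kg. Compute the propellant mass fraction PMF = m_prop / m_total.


PMF = 144583 / 146250 = 0.989

0.989


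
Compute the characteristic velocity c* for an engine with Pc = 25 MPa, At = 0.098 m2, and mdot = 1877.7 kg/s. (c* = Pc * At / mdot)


c* = 25e6 * 0.098 / 1877.7 = 1305 m/s

1305 m/s


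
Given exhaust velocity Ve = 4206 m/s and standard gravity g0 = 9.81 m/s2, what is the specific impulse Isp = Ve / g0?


Isp = Ve / g0 = 4206 / 9.81 = 428.7 s

428.7 s


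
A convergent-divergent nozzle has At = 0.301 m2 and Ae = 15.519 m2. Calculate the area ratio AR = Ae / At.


AR = 15.519 / 0.301 = 51.6

51.6


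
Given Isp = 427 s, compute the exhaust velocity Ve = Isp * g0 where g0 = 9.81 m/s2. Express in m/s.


Ve = Isp * g0 = 427 * 9.81 = 4188.9 m/s

4188.9 m/s


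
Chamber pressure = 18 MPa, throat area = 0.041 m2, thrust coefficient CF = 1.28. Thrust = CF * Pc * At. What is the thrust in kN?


F = 1.28 * 18e6 * 0.041 = 944640.0 N = 944.6 kN

944.6 kN


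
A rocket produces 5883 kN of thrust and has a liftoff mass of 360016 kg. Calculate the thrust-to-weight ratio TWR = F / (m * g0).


TWR = 5883000 / (360016 * 9.81) = 1.67

1.67


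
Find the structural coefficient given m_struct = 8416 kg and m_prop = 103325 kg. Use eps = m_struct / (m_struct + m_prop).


eps = 8416 / (8416 + 103325) = 0.0753

0.0753


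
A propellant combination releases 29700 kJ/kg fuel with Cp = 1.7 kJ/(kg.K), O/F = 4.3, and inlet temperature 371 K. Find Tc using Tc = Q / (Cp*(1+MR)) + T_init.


Tc = 29700 / (1.7 * (1 + 4.3)) + 371 = 3667 K

3667 K


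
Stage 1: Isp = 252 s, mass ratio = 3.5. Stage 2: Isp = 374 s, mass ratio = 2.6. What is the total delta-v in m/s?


dV1 = 252 * 9.81 * ln(3.5) = 3097.0 m/s
dV2 = 374 * 9.81 * ln(2.6) = 3505.7 m/s
Total dV = 3097.0 + 3505.7 = 6602.7 m/s ~ 6603 m/s

6603 m/s


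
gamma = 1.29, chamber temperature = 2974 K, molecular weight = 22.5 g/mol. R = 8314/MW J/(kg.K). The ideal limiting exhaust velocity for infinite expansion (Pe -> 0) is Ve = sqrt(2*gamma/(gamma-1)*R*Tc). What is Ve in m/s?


R = 8314 / 22.5 = 369.51 J/(kg.K)
Ve = sqrt(2 * 1.29 / (1.29 - 1) * 369.51 * 2974) = 3127 m/s

3127 m/s


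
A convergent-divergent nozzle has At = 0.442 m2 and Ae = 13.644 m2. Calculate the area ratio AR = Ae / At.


AR = 13.644 / 0.442 = 30.9

30.9


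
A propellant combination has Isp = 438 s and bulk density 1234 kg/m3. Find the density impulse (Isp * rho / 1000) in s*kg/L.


rho*Isp = 438 * 1234 / 1000 = 540 s*kg/L

540 s*kg/L


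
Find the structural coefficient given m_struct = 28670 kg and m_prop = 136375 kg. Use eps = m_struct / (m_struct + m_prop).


eps = 28670 / (28670 + 136375) = 0.1737

0.1737


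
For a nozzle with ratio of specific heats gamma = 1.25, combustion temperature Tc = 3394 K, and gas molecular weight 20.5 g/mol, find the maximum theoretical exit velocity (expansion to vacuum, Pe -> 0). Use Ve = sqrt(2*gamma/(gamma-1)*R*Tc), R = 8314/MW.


R = 8314 / 20.5 = 405.56 J/(kg.K)
Ve = sqrt(2 * 1.25 / (1.25 - 1) * 405.56 * 3394) = 3710 m/s

3710 m/s


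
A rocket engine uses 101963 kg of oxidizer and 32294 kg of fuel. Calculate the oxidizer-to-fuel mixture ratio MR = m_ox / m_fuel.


MR = 101963 / 32294 = 3.16

3.16


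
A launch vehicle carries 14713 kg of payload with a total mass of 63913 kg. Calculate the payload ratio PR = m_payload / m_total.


PR = 14713 / 63913 = 0.2302

0.2302


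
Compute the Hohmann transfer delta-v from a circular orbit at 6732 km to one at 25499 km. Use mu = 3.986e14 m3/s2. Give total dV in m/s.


V1 = sqrt(mu/r1) = 7694.79 m/s
dV1 = V1*(sqrt(2*r2/(r1+r2)) - 1) = 1984.34 m/s
V2 = sqrt(mu/r2) = 3953.73 m/s
dV2 = V2*(1 - sqrt(2*r1/(r1+r2))) = 1398.34 m/s
Total dV = 3383 m/s

3383 m/s


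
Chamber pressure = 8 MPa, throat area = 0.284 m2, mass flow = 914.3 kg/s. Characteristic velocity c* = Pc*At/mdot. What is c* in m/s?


c* = 8e6 * 0.284 / 914.3 = 2485 m/s

2485 m/s


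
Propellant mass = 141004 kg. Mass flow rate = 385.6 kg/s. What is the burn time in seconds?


tb = 141004 / 385.6 = 365.7 s

365.7 s


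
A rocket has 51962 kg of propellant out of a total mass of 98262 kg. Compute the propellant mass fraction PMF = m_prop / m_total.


PMF = 51962 / 98262 = 0.529

0.529


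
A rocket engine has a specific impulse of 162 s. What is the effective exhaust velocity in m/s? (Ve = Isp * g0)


Ve = Isp * g0 = 162 * 9.81 = 1589.2 m/s

1589.2 m/s


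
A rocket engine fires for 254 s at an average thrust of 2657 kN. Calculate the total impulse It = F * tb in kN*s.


It = 2657 * 254 = 674878 kN*s

674878 kN*s


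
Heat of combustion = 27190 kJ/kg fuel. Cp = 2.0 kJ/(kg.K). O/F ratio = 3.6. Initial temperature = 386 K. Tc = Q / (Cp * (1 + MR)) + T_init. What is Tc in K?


Tc = 27190 / (2.0 * (1 + 3.6)) + 386 = 3341 K

3341 K


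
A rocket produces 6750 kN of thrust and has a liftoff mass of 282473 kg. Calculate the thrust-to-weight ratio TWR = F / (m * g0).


TWR = 6750000 / (282473 * 9.81) = 2.44

2.44


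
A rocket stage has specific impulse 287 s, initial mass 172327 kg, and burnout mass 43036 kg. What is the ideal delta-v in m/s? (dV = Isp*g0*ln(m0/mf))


Ve = 287 * 9.81 = 2815.47 m/s
dV = 2815.47 * ln(172327/43036) = 3906 m/s

3906 m/s


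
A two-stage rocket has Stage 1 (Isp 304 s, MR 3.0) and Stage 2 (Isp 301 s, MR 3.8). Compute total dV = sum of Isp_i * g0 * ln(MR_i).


dV1 = 304 * 9.81 * ln(3.0) = 3276.3 m/s
dV2 = 301 * 9.81 * ln(3.8) = 3942.0 m/s
Total dV = 3276.3 + 3942.0 = 7218.3 m/s ~ 7218 m/s

7218 m/s


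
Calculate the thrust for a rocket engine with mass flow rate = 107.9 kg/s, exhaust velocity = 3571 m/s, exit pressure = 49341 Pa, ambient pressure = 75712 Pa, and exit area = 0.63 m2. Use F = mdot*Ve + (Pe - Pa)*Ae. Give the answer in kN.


F = 107.9 * 3571 + (49341 - 75712) * 0.63 = 368697.0 N = 368.7 kN

368.7 kN


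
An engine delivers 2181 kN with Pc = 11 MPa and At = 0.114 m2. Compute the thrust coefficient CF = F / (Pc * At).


CF = 2181000 / (11e6 * 0.114) = 1.74

1.74


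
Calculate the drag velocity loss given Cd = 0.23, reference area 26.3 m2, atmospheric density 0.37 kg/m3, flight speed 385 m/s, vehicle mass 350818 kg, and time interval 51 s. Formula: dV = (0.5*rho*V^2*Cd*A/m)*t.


D = 0.5 * 0.37 * 385^2 * 0.23 * 26.3 = 165873.41 N
a = 165873.41 / 350818 = 0.4728 m/s2
dV = 0.4728 * 51 = 24.1 m/s

24.1 m/s


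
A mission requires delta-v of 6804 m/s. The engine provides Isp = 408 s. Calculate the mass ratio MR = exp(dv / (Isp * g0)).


Ve = 408 * 9.81 = 4002.48 m/s
MR = exp(6804 / 4002.48) = 5.474

5.474


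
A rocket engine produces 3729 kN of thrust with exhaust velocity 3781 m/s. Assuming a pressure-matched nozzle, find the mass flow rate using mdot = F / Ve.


mdot = F / Ve = 3729000 / 3781 = 986.2 kg/s

986.2 kg/s


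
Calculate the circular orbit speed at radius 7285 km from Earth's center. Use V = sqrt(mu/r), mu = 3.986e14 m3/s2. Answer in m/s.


V = sqrt(3.986e14 / 7285000) = 7397 m/s

7397 m/s


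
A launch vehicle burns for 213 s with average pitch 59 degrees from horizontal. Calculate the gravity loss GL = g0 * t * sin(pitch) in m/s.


GL = 9.81 * 213 * sin(59 deg) = 1791 m/s

1791 m/s


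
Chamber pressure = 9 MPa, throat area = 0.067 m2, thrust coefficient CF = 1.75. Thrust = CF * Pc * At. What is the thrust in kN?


F = 1.75 * 9e6 * 0.067 = 1.0552e+06 N = 1055.2 kN

1055.2 kN


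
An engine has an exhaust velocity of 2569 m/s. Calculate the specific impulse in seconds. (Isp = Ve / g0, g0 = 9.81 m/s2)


Isp = Ve / g0 = 2569 / 9.81 = 261.9 s

261.9 s


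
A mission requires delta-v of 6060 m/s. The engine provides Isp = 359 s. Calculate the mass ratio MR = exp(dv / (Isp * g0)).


Ve = 359 * 9.81 = 3521.79 m/s
MR = exp(6060 / 3521.79) = 5.589

5.589


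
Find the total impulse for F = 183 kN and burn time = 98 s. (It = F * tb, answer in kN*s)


It = 183 * 98 = 17934 kN*s

17934 kN*s


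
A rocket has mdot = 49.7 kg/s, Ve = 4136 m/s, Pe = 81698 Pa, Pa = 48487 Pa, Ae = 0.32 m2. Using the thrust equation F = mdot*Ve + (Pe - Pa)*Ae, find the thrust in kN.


F = 49.7 * 4136 + (81698 - 48487) * 0.32 = 216187.0 N = 216.2 kN

216.2 kN


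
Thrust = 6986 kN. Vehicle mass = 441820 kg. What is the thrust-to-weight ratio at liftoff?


TWR = 6986000 / (441820 * 9.81) = 1.61

1.61


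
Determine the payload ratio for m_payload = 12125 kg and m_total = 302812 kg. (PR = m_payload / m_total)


PR = 12125 / 302812 = 0.04

0.04


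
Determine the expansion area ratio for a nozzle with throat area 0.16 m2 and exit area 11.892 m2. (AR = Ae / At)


AR = 11.892 / 0.16 = 74.3

74.3


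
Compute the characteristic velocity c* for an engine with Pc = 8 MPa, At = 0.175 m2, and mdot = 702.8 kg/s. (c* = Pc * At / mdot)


c* = 8e6 * 0.175 / 702.8 = 1992 m/s

1992 m/s


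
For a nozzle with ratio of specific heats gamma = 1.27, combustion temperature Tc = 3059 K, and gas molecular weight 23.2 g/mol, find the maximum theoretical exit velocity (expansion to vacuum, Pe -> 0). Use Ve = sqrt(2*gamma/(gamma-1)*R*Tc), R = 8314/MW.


R = 8314 / 23.2 = 358.36 J/(kg.K)
Ve = sqrt(2 * 1.27 / (1.27 - 1) * 358.36 * 3059) = 3211 m/s

3211 m/s


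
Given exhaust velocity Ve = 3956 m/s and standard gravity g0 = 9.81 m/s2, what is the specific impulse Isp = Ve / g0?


Isp = Ve / g0 = 3956 / 9.81 = 403.3 s

403.3 s


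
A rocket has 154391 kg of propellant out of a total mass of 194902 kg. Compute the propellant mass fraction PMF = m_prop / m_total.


PMF = 154391 / 194902 = 0.792

0.792


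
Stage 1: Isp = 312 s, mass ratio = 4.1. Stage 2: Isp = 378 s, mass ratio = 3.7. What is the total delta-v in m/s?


dV1 = 312 * 9.81 * ln(4.1) = 4318.6 m/s
dV2 = 378 * 9.81 * ln(3.7) = 4851.5 m/s
Total dV = 4318.6 + 4851.5 = 9170.1 m/s ~ 9170 m/s

9170 m/s


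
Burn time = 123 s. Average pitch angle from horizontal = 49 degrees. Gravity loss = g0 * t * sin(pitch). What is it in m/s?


GL = 9.81 * 123 * sin(49 deg) = 911 m/s

911 m/s


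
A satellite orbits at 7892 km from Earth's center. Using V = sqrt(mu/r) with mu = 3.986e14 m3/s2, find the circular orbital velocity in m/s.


V = sqrt(3.986e14 / 7892000) = 7107 m/s

7107 m/s


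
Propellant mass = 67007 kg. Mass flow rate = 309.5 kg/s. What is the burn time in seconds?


tb = 67007 / 309.5 = 216.5 s

216.5 s


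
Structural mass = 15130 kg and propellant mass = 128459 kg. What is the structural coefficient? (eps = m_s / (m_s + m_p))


eps = 15130 / (15130 + 128459) = 0.1054

0.1054


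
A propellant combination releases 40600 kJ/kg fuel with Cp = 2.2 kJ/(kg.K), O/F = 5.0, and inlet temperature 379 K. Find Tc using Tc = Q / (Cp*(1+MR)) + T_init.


Tc = 40600 / (2.2 * (1 + 5.0)) + 379 = 3455 K

3455 K


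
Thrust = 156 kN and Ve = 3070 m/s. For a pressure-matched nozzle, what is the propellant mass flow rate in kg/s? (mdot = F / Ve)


mdot = F / Ve = 156000 / 3070 = 50.8 kg/s

50.8 kg/s


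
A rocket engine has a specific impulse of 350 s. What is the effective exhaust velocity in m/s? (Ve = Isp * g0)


Ve = Isp * g0 = 350 * 9.81 = 3433.5 m/s

3433.5 m/s


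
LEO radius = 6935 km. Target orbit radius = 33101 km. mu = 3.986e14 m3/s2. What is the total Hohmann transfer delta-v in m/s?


V1 = sqrt(mu/r1) = 7581.33 m/s
dV1 = V1*(sqrt(2*r2/(r1+r2)) - 1) = 2167.57 m/s
V2 = sqrt(mu/r2) = 3470.15 m/s
dV2 = V2*(1 - sqrt(2*r1/(r1+r2))) = 1427.65 m/s
Total dV = 3595 m/s

3595 m/s


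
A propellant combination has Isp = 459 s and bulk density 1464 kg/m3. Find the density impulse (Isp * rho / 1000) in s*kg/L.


rho*Isp = 459 * 1464 / 1000 = 672 s*kg/L

672 s*kg/L


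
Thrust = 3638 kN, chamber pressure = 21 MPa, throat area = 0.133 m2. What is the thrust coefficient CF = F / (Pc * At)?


CF = 3638000 / (21e6 * 0.133) = 1.3

1.3


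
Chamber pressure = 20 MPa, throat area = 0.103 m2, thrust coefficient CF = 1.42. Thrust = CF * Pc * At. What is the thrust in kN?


F = 1.42 * 20e6 * 0.103 = 2.9252e+06 N = 2925.2 kN

2925.2 kN


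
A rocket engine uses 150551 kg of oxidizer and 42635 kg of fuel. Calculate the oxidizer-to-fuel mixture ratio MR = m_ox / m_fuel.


MR = 150551 / 42635 = 3.53

3.53


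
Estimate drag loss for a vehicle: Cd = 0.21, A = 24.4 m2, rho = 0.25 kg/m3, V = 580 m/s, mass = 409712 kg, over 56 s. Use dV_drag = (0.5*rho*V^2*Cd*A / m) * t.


D = 0.5 * 0.25 * 580^2 * 0.21 * 24.4 = 215464.2 N
a = 215464.2 / 409712 = 0.5259 m/s2
dV = 0.5259 * 56 = 29.4 m/s

29.4 m/s


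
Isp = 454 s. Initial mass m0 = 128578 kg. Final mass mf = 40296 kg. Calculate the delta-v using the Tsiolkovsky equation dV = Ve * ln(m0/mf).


Ve = 454 * 9.81 = 4453.74 m/s
dV = 4453.74 * ln(128578/40296) = 5168 m/s

5168 m/s


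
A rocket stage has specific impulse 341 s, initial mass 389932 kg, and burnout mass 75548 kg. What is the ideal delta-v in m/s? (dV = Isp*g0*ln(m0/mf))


Ve = 341 * 9.81 = 3345.21 m/s
dV = 3345.21 * ln(389932/75548) = 5490 m/s

5490 m/s


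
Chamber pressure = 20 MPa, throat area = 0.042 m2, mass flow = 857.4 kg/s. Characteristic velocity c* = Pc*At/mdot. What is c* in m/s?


c* = 20e6 * 0.042 / 857.4 = 980 m/s

980 m/s


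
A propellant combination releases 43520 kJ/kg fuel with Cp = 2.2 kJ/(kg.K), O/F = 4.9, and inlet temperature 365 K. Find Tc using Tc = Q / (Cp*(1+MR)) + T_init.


Tc = 43520 / (2.2 * (1 + 4.9)) + 365 = 3718 K

3718 K


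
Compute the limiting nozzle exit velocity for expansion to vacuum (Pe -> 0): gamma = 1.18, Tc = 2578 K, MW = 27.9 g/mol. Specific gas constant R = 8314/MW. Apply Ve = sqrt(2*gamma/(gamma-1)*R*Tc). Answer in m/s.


R = 8314 / 27.9 = 297.99 J/(kg.K)
Ve = sqrt(2 * 1.18 / (1.18 - 1) * 297.99 * 2578) = 3174 m/s

3174 m/s


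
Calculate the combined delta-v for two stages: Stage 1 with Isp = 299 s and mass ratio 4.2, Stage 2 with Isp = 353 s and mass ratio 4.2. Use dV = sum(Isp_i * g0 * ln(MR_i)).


dV1 = 299 * 9.81 * ln(4.2) = 4209.4 m/s
dV2 = 353 * 9.81 * ln(4.2) = 4969.6 m/s
Total dV = 4209.4 + 4969.6 = 9179.0 m/s ~ 9179 m/s

9179 m/s


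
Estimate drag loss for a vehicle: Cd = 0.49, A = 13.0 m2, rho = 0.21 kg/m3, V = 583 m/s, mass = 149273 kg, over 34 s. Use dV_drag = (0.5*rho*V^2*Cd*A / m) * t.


D = 0.5 * 0.21 * 583^2 * 0.49 * 13.0 = 227334.76 N
a = 227334.76 / 149273 = 1.5229 m/s2
dV = 1.5229 * 34 = 51.8 m/s

51.8 m/s


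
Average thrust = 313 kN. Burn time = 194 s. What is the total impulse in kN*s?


It = 313 * 194 = 60722 kN*s

60722 kN*s


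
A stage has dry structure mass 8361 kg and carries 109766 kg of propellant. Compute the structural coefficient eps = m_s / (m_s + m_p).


eps = 8361 / (8361 + 109766) = 0.0708

0.0708


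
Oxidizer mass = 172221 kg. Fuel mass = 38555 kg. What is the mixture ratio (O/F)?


MR = 172221 / 38555 = 4.47

4.47


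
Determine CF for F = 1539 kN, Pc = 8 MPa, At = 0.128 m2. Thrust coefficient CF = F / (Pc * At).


CF = 1539000 / (8e6 * 0.128) = 1.5

1.5


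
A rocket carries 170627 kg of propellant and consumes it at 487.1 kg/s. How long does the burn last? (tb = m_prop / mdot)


tb = 170627 / 487.1 = 350.3 s

350.3 s


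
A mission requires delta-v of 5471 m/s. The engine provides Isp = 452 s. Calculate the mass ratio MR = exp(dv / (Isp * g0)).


Ve = 452 * 9.81 = 4434.12 m/s
MR = exp(5471 / 4434.12) = 3.434

3.434


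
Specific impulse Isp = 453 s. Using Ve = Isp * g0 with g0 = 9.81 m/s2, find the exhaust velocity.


Ve = Isp * g0 = 453 * 9.81 = 4443.9 m/s

4443.9 m/s


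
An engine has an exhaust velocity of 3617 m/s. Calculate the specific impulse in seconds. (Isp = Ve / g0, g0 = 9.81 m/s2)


Isp = Ve / g0 = 3617 / 9.81 = 368.7 s

368.7 s


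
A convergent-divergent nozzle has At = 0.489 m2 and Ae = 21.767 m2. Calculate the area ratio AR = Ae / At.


AR = 21.767 / 0.489 = 44.5

44.5


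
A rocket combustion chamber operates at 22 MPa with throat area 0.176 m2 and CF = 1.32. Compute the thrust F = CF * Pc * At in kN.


F = 1.32 * 22e6 * 0.176 = 5.1110e+06 N = 5111.0 kN

5111.0 kN


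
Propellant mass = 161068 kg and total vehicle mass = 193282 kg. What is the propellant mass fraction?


PMF = 161068 / 193282 = 0.833

0.833


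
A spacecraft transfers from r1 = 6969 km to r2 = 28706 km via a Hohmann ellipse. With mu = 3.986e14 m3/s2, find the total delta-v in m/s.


V1 = sqrt(mu/r1) = 7562.81 m/s
dV1 = V1*(sqrt(2*r2/(r1+r2)) - 1) = 2031.25 m/s
V2 = sqrt(mu/r2) = 3726.34 m/s
dV2 = V2*(1 - sqrt(2*r1/(r1+r2))) = 1397.17 m/s
Total dV = 3428 m/s

3428 m/s


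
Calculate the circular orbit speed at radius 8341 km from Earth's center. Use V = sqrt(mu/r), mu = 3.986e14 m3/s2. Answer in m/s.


V = sqrt(3.986e14 / 8341000) = 6913 m/s

6913 m/s


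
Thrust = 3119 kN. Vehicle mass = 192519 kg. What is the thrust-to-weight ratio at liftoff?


TWR = 3119000 / (192519 * 9.81) = 1.65

1.65


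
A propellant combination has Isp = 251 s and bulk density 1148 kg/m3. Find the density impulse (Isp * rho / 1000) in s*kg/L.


rho*Isp = 251 * 1148 / 1000 = 288 s*kg/L

288 s*kg/L


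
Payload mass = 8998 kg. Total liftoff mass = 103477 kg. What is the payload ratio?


PR = 8998 / 103477 = 0.087

0.087


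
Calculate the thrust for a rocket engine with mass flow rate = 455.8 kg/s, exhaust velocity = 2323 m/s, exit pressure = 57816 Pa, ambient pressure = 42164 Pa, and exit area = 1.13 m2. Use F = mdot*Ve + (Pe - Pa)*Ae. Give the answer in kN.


F = 455.8 * 2323 + (57816 - 42164) * 1.13 = 1.0765e+06 N = 1076.5 kN

1076.5 kN


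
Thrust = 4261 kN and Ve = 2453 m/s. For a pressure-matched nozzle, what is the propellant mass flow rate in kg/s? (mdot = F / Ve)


mdot = F / Ve = 4261000 / 2453 = 1737.1 kg/s

1737.1 kg/s


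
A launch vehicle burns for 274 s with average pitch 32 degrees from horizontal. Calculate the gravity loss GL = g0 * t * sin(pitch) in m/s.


GL = 9.81 * 274 * sin(32 deg) = 1424 m/s

1424 m/s


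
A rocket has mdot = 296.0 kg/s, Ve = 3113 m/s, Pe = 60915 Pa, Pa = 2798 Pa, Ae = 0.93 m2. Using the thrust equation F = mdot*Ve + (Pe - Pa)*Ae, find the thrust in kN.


F = 296.0 * 3113 + (60915 - 2798) * 0.93 = 975497.0 N = 975.5 kN

975.5 kN


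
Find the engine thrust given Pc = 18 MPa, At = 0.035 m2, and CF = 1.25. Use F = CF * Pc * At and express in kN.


F = 1.25 * 18e6 * 0.035 = 787500.0 N = 787.5 kN

787.5 kN


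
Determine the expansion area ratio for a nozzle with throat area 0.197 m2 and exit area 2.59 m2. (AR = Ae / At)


AR = 2.59 / 0.197 = 13.1

13.1


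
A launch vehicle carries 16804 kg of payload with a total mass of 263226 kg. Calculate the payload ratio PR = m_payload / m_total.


PR = 16804 / 263226 = 0.0638

0.0638


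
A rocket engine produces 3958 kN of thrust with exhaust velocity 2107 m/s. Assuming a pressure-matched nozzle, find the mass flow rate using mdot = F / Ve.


mdot = F / Ve = 3958000 / 2107 = 1878.5 kg/s

1878.5 kg/s


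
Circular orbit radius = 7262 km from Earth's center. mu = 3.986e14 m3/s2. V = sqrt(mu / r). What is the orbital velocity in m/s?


V = sqrt(3.986e14 / 7262000) = 7409 m/s

7409 m/s


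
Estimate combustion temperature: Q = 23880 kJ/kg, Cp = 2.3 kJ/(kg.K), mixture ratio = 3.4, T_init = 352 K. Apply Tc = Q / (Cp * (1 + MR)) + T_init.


Tc = 23880 / (2.3 * (1 + 3.4)) + 352 = 2712 K

2712 K


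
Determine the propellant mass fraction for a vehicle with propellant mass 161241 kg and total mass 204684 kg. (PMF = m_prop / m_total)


PMF = 161241 / 204684 = 0.788

0.788


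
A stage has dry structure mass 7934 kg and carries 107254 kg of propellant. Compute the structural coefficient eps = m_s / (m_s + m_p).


eps = 7934 / (7934 + 107254) = 0.0689

0.0689


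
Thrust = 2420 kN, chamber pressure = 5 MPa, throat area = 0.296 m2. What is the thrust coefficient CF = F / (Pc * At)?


CF = 2420000 / (5e6 * 0.296) = 1.64

1.64


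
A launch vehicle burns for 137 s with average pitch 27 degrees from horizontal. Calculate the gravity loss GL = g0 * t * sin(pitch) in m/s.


GL = 9.81 * 137 * sin(27 deg) = 610 m/s

610 m/s


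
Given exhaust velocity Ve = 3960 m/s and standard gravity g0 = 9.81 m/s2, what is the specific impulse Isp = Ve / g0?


Isp = Ve / g0 = 3960 / 9.81 = 403.7 s

403.7 s


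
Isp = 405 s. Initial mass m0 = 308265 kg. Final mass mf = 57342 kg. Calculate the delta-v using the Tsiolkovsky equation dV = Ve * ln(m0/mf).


Ve = 405 * 9.81 = 3973.05 m/s
dV = 3973.05 * ln(308265/57342) = 6682 m/s

6682 m/s


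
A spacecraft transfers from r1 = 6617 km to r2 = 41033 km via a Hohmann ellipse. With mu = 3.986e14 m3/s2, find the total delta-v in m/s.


V1 = sqrt(mu/r1) = 7761.36 m/s
dV1 = V1*(sqrt(2*r2/(r1+r2)) - 1) = 2424.27 m/s
V2 = sqrt(mu/r2) = 3116.75 m/s
dV2 = V2*(1 - sqrt(2*r1/(r1+r2))) = 1474.21 m/s
Total dV = 3898 m/s

3898 m/s


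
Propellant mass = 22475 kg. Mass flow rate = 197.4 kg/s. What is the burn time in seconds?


tb = 22475 / 197.4 = 113.9 s

113.9 s


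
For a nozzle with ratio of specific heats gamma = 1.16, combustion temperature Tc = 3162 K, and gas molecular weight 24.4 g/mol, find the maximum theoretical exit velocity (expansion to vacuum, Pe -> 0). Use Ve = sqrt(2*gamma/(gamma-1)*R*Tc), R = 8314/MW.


R = 8314 / 24.4 = 340.74 J/(kg.K)
Ve = sqrt(2 * 1.16 / (1.16 - 1) * 340.74 * 3162) = 3953 m/s

3953 m/s


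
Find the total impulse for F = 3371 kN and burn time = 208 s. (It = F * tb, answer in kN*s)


It = 3371 * 208 = 701168 kN*s

701168 kN*s


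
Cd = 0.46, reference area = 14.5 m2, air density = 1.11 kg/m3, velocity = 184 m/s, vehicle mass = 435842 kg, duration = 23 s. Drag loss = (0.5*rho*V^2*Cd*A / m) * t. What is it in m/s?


D = 0.5 * 1.11 * 184^2 * 0.46 * 14.5 = 125329.83 N
a = 125329.83 / 435842 = 0.2876 m/s2
dV = 0.2876 * 23 = 6.6 m/s

6.6 m/s


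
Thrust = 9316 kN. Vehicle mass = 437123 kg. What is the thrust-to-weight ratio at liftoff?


TWR = 9316000 / (437123 * 9.81) = 2.17

2.17


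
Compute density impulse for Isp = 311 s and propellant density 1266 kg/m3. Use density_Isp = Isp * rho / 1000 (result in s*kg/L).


rho*Isp = 311 * 1266 / 1000 = 394 s*kg/L

394 s*kg/L


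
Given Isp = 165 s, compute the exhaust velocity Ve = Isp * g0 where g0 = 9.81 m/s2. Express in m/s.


Ve = Isp * g0 = 165 * 9.81 = 1618.7 m/s

1618.7 m/s


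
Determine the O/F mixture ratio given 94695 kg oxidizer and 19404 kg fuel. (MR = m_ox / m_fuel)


MR = 94695 / 19404 = 4.88

4.88


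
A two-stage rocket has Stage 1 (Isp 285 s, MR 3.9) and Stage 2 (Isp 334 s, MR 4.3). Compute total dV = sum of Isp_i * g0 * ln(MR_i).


dV1 = 285 * 9.81 * ln(3.9) = 3805.1 m/s
dV2 = 334 * 9.81 * ln(4.3) = 4779.2 m/s
Total dV = 3805.1 + 4779.2 = 8584.3 m/s ~ 8584 m/s

8584 m/s


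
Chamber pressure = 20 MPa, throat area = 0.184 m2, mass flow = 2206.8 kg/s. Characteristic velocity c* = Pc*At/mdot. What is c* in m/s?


c* = 20e6 * 0.184 / 2206.8 = 1668 m/s

1668 m/s


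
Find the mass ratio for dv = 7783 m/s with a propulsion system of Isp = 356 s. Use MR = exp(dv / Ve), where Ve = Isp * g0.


Ve = 356 * 9.81 = 3492.36 m/s
MR = exp(7783 / 3492.36) = 9.287

9.287


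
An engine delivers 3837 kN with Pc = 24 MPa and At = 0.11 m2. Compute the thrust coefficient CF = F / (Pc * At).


CF = 3837000 / (24e6 * 0.11) = 1.45

1.45


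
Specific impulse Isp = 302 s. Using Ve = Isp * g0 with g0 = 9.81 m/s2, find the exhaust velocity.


Ve = Isp * g0 = 302 * 9.81 = 2962.6 m/s

2962.6 m/s


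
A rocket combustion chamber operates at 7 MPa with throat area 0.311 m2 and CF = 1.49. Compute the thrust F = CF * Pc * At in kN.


F = 1.49 * 7e6 * 0.311 = 3.2437e+06 N = 3243.7 kN

3243.7 kN


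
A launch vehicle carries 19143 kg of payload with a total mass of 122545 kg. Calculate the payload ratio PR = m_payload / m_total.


PR = 19143 / 122545 = 0.1562

0.1562


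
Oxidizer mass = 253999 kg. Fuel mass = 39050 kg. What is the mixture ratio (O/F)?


MR = 253999 / 39050 = 6.5

6.5


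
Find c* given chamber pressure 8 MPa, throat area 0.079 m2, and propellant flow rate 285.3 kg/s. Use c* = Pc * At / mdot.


c* = 8e6 * 0.079 / 285.3 = 2215 m/s

2215 m/s


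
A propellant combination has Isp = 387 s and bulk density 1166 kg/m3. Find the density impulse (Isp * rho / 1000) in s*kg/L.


rho*Isp = 387 * 1166 / 1000 = 451 s*kg/L

451 s*kg/L


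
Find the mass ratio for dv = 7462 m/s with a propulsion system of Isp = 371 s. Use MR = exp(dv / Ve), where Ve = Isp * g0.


Ve = 371 * 9.81 = 3639.51 m/s
MR = exp(7462 / 3639.51) = 7.77

7.77


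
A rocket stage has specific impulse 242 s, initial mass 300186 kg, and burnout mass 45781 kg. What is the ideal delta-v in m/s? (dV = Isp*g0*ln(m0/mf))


Ve = 242 * 9.81 = 2374.02 m/s
dV = 2374.02 * ln(300186/45781) = 4464 m/s

4464 m/s


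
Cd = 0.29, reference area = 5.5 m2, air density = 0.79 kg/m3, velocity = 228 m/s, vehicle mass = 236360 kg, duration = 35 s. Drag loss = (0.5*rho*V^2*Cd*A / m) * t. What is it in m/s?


D = 0.5 * 0.79 * 228^2 * 0.29 * 5.5 = 32751.22 N
a = 32751.22 / 236360 = 0.1386 m/s2
dV = 0.1386 * 35 = 4.8 m/s

4.8 m/s


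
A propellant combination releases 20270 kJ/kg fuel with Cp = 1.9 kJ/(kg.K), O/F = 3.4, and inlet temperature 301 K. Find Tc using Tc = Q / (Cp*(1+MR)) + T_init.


Tc = 20270 / (1.9 * (1 + 3.4)) + 301 = 2726 K

2726 K


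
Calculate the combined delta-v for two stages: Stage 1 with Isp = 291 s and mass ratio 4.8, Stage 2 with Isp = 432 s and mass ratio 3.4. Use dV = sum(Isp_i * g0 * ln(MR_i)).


dV1 = 291 * 9.81 * ln(4.8) = 4477.9 m/s
dV2 = 432 * 9.81 * ln(3.4) = 5186.3 m/s
Total dV = 4477.9 + 5186.3 = 9664.2 m/s ~ 9664 m/s

9664 m/s


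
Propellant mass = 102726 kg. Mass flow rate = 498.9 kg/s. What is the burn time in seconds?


tb = 102726 / 498.9 = 205.9 s

205.9 s


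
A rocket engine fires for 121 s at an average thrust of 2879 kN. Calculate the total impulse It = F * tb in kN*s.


It = 2879 * 121 = 348359 kN*s

348359 kN*s


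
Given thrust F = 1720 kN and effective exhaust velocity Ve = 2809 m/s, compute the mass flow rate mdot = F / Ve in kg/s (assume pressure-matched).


mdot = F / Ve = 1720000 / 2809 = 612.3 kg/s

612.3 kg/s


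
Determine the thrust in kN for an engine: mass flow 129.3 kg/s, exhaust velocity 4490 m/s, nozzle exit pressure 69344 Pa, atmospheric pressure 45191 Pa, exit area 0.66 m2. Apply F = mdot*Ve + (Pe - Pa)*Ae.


F = 129.3 * 4490 + (69344 - 45191) * 0.66 = 596498.0 N = 596.5 kN

596.5 kN


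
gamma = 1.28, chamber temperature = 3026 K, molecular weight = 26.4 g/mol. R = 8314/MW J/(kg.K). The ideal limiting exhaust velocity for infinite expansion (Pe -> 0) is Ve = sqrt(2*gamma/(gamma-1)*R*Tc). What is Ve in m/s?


R = 8314 / 26.4 = 314.92 J/(kg.K)
Ve = sqrt(2 * 1.28 / (1.28 - 1) * 314.92 * 3026) = 2952 m/s

2952 m/s


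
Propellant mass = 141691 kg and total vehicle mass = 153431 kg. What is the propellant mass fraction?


PMF = 141691 / 153431 = 0.923

0.923


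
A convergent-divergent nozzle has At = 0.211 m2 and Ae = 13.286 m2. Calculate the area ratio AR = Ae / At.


AR = 13.286 / 0.211 = 63.0

63.0


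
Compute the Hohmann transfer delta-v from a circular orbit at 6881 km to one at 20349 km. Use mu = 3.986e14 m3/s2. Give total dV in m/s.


V1 = sqrt(mu/r1) = 7611.02 m/s
dV1 = V1*(sqrt(2*r2/(r1+r2)) - 1) = 1693.75 m/s
V2 = sqrt(mu/r2) = 4425.85 m/s
dV2 = V2*(1 - sqrt(2*r1/(r1+r2))) = 1279.45 m/s
Total dV = 2973 m/s

2973 m/s


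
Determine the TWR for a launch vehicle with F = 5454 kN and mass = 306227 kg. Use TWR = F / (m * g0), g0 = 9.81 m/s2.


TWR = 5454000 / (306227 * 9.81) = 1.82

1.82


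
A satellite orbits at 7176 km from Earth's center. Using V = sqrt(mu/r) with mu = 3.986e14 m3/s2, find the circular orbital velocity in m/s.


V = sqrt(3.986e14 / 7176000) = 7453 m/s

7453 m/s


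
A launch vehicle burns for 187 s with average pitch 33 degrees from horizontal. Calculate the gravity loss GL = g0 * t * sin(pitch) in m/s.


GL = 9.81 * 187 * sin(33 deg) = 999 m/s

999 m/s


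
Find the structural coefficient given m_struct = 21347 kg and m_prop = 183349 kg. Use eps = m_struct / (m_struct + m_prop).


eps = 21347 / (21347 + 183349) = 0.1043

0.1043


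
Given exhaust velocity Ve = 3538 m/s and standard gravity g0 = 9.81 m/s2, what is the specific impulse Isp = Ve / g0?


Isp = Ve / g0 = 3538 / 9.81 = 360.7 s

360.7 s


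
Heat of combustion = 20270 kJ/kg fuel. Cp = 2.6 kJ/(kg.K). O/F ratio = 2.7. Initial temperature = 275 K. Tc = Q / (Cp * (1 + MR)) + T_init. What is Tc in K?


Tc = 20270 / (2.6 * (1 + 2.7)) + 275 = 2382 K

2382 K


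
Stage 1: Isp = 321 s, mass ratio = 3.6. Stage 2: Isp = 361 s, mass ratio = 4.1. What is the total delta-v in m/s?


dV1 = 321 * 9.81 * ln(3.6) = 4033.7 m/s
dV2 = 361 * 9.81 * ln(4.1) = 4996.9 m/s
Total dV = 4033.7 + 4996.9 = 9030.6 m/s ~ 9031 m/s

9031 m/s


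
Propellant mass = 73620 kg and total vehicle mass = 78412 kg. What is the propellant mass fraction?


PMF = 73620 / 78412 = 0.939

0.939


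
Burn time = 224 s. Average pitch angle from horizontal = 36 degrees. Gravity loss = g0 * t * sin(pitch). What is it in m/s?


GL = 9.81 * 224 * sin(36 deg) = 1292 m/s

1292 m/s


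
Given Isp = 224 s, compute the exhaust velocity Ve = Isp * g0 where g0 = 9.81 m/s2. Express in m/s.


Ve = Isp * g0 = 224 * 9.81 = 2197.4 m/s

2197.4 m/s


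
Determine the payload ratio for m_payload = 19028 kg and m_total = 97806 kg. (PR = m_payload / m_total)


PR = 19028 / 97806 = 0.1945

0.1945


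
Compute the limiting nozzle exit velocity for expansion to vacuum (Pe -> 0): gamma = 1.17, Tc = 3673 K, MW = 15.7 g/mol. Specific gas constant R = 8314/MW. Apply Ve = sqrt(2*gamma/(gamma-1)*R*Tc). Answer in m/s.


R = 8314 / 15.7 = 529.55 J/(kg.K)
Ve = sqrt(2 * 1.17 / (1.17 - 1) * 529.55 * 3673) = 5174 m/s

5174 m/s


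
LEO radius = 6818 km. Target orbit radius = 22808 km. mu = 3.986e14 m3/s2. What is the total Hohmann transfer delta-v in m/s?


V1 = sqrt(mu/r1) = 7646.1 m/s
dV1 = V1*(sqrt(2*r2/(r1+r2)) - 1) = 1841.63 m/s
V2 = sqrt(mu/r2) = 4180.47 m/s
dV2 = V2*(1 - sqrt(2*r1/(r1+r2))) = 1344.3 m/s
Total dV = 3186 m/s

3186 m/s


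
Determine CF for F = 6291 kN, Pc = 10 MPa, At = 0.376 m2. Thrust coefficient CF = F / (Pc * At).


CF = 6291000 / (10e6 * 0.376) = 1.67

1.67


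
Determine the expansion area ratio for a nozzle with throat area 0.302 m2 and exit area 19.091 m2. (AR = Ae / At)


AR = 19.091 / 0.302 = 63.2

63.2


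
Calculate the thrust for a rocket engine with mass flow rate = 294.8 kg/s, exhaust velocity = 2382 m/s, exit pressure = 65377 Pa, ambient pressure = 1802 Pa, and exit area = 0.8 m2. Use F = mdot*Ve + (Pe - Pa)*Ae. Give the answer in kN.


F = 294.8 * 2382 + (65377 - 1802) * 0.8 = 753074.0 N = 753.1 kN

753.1 kN


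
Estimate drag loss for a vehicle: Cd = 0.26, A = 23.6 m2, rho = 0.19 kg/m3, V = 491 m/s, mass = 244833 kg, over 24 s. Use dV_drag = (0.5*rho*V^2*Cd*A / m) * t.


D = 0.5 * 0.19 * 491^2 * 0.26 * 23.6 = 140530.94 N
a = 140530.94 / 244833 = 0.574 m/s2
dV = 0.574 * 24 = 13.8 m/s

13.8 m/s


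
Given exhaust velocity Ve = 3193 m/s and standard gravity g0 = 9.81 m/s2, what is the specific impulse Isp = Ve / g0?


Isp = Ve / g0 = 3193 / 9.81 = 325.5 s

325.5 s


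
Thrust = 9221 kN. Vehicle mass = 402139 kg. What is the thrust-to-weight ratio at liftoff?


TWR = 9221000 / (402139 * 9.81) = 2.34

2.34


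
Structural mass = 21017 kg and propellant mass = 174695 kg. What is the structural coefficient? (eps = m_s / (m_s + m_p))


eps = 21017 / (21017 + 174695) = 0.1074

0.1074


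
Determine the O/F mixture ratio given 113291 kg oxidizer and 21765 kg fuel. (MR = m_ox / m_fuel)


MR = 113291 / 21765 = 5.21

5.21


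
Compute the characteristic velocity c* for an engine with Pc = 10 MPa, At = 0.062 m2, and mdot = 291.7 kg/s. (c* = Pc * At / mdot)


c* = 10e6 * 0.062 / 291.7 = 2125 m/s

2125 m/s


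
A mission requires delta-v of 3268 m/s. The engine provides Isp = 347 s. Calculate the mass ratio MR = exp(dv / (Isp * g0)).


Ve = 347 * 9.81 = 3404.07 m/s
MR = exp(3268 / 3404.07) = 2.612

2.612


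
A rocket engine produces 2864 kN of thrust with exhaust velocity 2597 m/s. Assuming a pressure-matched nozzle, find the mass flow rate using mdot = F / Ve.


mdot = F / Ve = 2864000 / 2597 = 1102.8 kg/s

1102.8 kg/s


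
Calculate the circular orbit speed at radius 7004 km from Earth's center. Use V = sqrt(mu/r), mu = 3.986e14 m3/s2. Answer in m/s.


V = sqrt(3.986e14 / 7004000) = 7544 m/s

7544 m/s


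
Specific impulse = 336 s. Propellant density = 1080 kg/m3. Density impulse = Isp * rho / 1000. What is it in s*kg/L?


rho*Isp = 336 * 1080 / 1000 = 363 s*kg/L

363 s*kg/L


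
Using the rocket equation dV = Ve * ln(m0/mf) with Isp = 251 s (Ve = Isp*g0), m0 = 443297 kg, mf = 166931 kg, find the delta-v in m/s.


Ve = 251 * 9.81 = 2462.31 m/s
dV = 2462.31 * ln(443297/166931) = 2405 m/s

2405 m/s


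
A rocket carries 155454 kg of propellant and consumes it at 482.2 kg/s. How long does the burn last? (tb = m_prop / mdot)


tb = 155454 / 482.2 = 322.4 s

322.4 s


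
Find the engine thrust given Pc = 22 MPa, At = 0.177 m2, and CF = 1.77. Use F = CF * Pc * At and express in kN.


F = 1.77 * 22e6 * 0.177 = 6.8924e+06 N = 6892.4 kN

6892.4 kN


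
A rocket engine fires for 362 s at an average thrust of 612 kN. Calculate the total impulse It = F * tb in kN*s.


It = 612 * 362 = 221544 kN*s

221544 kN*s


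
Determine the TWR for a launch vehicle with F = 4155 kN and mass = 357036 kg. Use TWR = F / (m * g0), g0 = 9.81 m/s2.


TWR = 4155000 / (357036 * 9.81) = 1.19

1.19


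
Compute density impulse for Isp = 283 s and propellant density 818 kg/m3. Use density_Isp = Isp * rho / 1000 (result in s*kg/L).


rho*Isp = 283 * 818 / 1000 = 231 s*kg/L

231 s*kg/L


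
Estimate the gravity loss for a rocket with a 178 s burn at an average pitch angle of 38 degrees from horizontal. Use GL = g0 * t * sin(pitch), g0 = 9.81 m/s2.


GL = 9.81 * 178 * sin(38 deg) = 1075 m/s

1075 m/s


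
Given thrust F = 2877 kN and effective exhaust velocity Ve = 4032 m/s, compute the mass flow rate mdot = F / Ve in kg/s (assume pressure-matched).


mdot = F / Ve = 2877000 / 4032 = 713.5 kg/s

713.5 kg/s


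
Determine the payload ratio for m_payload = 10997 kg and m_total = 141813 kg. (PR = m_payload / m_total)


PR = 10997 / 141813 = 0.0775

0.0775


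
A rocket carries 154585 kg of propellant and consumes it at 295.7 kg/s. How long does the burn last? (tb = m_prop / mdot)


tb = 154585 / 295.7 = 522.8 s

522.8 s


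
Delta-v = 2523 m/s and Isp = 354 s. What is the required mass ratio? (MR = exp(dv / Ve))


Ve = 354 * 9.81 = 3472.74 m/s
MR = exp(2523 / 3472.74) = 2.068

2.068


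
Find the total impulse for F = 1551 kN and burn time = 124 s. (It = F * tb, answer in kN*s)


It = 1551 * 124 = 192324 kN*s

192324 kN*s


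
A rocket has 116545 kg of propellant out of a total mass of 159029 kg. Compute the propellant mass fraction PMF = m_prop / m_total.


PMF = 116545 / 159029 = 0.733

0.733


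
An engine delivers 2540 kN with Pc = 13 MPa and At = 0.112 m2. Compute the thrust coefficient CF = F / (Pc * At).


CF = 2540000 / (13e6 * 0.112) = 1.74

1.74


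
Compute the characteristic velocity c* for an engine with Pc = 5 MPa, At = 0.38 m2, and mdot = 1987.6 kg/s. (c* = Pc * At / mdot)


c* = 5e6 * 0.38 / 1987.6 = 956 m/s

956 m/s


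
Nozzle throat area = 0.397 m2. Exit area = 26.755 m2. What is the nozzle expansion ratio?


AR = 26.755 / 0.397 = 67.4

67.4


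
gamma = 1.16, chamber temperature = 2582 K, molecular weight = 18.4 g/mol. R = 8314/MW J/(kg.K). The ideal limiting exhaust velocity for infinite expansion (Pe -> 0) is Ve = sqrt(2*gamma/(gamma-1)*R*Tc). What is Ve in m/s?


R = 8314 / 18.4 = 451.85 J/(kg.K)
Ve = sqrt(2 * 1.16 / (1.16 - 1) * 451.85 * 2582) = 4113 m/s

4113 m/s


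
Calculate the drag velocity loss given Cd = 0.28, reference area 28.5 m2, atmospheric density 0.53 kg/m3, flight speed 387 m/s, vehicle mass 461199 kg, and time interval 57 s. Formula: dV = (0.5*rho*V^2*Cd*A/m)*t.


D = 0.5 * 0.53 * 387^2 * 0.28 * 28.5 = 316716.5 N
a = 316716.5 / 461199 = 0.6867 m/s2
dV = 0.6867 * 57 = 39.1 m/s

39.1 m/s


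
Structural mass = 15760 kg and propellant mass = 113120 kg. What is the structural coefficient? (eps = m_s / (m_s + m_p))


eps = 15760 / (15760 + 113120) = 0.1223

0.1223


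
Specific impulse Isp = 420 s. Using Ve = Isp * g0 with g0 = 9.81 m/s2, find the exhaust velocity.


Ve = Isp * g0 = 420 * 9.81 = 4120.2 m/s

4120.2 m/s


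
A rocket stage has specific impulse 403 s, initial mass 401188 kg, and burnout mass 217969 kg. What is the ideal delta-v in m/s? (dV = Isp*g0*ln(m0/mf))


Ve = 403 * 9.81 = 3953.43 m/s
dV = 3953.43 * ln(401188/217969) = 2412 m/s

2412 m/s


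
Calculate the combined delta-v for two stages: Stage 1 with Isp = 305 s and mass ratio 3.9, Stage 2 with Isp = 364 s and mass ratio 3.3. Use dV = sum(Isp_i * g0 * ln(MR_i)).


dV1 = 305 * 9.81 * ln(3.9) = 4072.1 m/s
dV2 = 364 * 9.81 * ln(3.3) = 4263.3 m/s
Total dV = 4072.1 + 4263.3 = 8335.4 m/s ~ 8335 m/s

8335 m/s


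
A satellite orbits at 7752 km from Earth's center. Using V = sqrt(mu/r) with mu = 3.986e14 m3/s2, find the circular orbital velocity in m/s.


V = sqrt(3.986e14 / 7752000) = 7171 m/s

7171 m/s


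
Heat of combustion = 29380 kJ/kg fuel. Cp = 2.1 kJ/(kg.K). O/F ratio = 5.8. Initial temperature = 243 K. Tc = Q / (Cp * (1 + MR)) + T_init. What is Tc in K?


Tc = 29380 / (2.1 * (1 + 5.8)) + 243 = 2300 K

2300 K
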